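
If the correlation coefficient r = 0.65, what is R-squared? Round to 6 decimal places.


R^2 = r^2 = (0.65)^2 = 0.4225

0.422500


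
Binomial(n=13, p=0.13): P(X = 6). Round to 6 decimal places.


P = C(n,k) * p^k * (1-p)^(n-k)
C(13,6) = 1716
p^k = 0.13^6 = 0.000004826809
(1-p)^(n-k) = 0.87^7 ≈ 0.3772548
P = 1716 * 0.000004826809 * 0.3772548 ≈ 0.003125

0.003125


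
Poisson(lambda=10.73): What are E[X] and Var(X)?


E[X] = Var(X) = lambda = 10.73

10.73, 10.73


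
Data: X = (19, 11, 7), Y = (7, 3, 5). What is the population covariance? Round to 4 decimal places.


Cov = (1/n)*sum((xi-xbar)(yi-ybar))
n = 3, xbar = 37/3 ≈ 12.333333, ybar = 15/3 = 5
sum((xi-xbar)(yi-ybar)) = 16
Cov = 16 / 3 = 16/3 ≈ 5.333333

5.3333


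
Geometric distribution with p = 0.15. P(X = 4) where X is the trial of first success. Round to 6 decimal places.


P = (1-p)^(k-1) * p
(1-p)^(k-1) = 0.85^3 = 0.614125
P = 0.614125 * 0.15 = 0.09211875

0.092119


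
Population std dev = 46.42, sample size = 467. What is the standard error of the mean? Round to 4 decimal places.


SE = sigma / sqrt(n)
sqrt(467) ≈ 21.610183
SE = 46.42 / 21.610183 ≈ 2.148061

2.1481


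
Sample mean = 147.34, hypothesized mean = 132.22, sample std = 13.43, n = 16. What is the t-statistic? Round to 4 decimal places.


t = (xbar - mu0) / (s/sqrt(n))
xbar - mu0 = 147.34 - 132.22 = 15.12
sqrt(16) = 4
s/sqrt(n) = 13.43 / 4 = 3.3575
t = 15.12 / 3.3575 = 6048/1343 ≈ 4.503351

4.5034


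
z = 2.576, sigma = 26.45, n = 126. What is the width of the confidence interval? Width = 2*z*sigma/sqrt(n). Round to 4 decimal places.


width = 2*z*sigma/sqrt(n)
2*z*sigma = 2 * 2.576 * 26.45 = 136.2704
sqrt(126) ≈ 11.224972
width = 136.2704 / 11.224972 ≈ 12.139932

12.1399


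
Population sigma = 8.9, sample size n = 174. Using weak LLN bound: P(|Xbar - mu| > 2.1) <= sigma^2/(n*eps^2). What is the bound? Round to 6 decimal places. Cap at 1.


bound = min(1, sigma^2/(n*eps^2))
sigma^2 = 8.9^2 = 79.21
n*eps^2 = 174 * 2.1^2 = 174 * 4.41 = 767.34
sigma^2/(n*eps^2) = 79.21 / 767.34 ≈ 0.10322673

0.103227


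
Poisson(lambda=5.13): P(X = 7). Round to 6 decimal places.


P = e^(-lam) * lam^k / k!
e^(-5.13) ≈ 0.005916560
lam^k = 5.13^7 ≈ 93502.141081
k! = 7! = 5040
P = 0.005916560 * 93502.141081 / 5040 ≈ 0.109764

0.109764


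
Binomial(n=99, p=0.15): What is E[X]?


E[X] = n*p = 99 * 0.15 = 14.85

14.85


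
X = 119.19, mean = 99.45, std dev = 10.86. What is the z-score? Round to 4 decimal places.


z = (X - mu) / sigma
X - mu = 119.19 - 99.45 = 19.74
z = 19.74 / 10.86 = 329/181 ≈ 1.817680

1.8177


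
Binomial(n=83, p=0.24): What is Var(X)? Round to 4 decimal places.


Var = n*p*(1-p) = 83 * 0.24 * 0.76 = 15.1392

15.1392


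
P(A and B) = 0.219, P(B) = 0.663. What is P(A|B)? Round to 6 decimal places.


P(A|B) = P(A and B) / P(B) = 0.219 / 0.663 = 73/221 ≈ 0.33031674

0.330317


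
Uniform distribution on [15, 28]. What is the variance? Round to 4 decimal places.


Var = (b-a)^2 / 12
(b-a)^2 = (28 - 15)^2 = 169
Var = 169/12 ≈ 14.083333

14.0833


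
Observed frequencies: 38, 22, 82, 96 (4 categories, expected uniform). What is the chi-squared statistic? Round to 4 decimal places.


chi2 = sum((O-E)^2/E), E = total/4
total = 238, E = 238/4 = 59.5
(38 - 59.5)^2 / 59.5 = 462.25 / 59.5 = 1849/238 ≈ 7.768908
(22 - 59.5)^2 / 59.5 = 1406.25 / 59.5 = 5625/238 ≈ 23.634454
(82 - 59.5)^2 / 59.5 = 506.25 / 59.5 = 2025/238 ≈ 8.508403
(96 - 59.5)^2 / 59.5 = 1332.25 / 59.5 = 5329/238 ≈ 22.390756
chi2 = 7414/119 ≈ 62.302521

62.3025


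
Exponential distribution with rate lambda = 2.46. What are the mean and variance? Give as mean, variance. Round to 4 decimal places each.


mean = 1/lam, var = 1/lam^2
mean = 1 / 2.46 = 50/123 ≈ 0.406504
lam^2 = 2.46^2 = 6.0516
var = 1 / 6.0516 ≈ 0.165246

0.4065, 0.1652


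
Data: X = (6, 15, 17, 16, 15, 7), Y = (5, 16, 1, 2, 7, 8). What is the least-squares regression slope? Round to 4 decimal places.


b = sum((xi-xbar)(yi-ybar)) / sum((xi-xbar)^2)
n = 6, xbar = 76/6 = 38/3 ≈ 12.666667, ybar = 39/6 = 6.5
Sxy = sum((xi-xbar)(yi-ybar)) = -14
Sxx = sum((xi-xbar)^2) = 352/3 ≈ 117.333333
b = Sxy / Sxx = -21/176 ≈ -0.119318

-0.1193


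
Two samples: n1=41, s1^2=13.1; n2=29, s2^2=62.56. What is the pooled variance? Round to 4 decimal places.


sp^2 = ((n1-1)*s1^2 + (n2-1)*s2^2)/(n1+n2-2)
(n1-1)*s1^2 = 40 * 13.1 = 524
(n2-1)*s2^2 = 28 * 62.56 = 1751.68
numerator = 524 + 1751.68 = 2275.68
n1+n2-2 = 68
sp^2 = 2275.68 / 68 = 14223/425 ≈ 33.465882

33.4659


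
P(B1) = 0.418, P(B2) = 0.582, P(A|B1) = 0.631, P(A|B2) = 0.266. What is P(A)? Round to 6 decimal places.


P(A) = P(A|B1)*P(B1) + P(A|B2)*P(B2)
P(A|B1)*P(B1) = 0.631 * 0.418 = 0.263758
P(A|B2)*P(B2) = 0.266 * 0.582 = 0.154812
P(A) = 0.263758 + 0.154812 = 0.41857

0.418570


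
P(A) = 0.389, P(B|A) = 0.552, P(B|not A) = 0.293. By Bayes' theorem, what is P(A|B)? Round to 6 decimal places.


P(A|B) = P(B|A)*P(A) / P(B), P(B) = P(B|A)*P(A) + P(B|not A)*P(not A)
P(B|A)*P(A) = 0.552 * 0.389 = 0.214728
P(B|not A)*P(not A) = 0.293 * 0.611 = 0.179023
P(B) = 0.214728 + 0.179023 = 0.393751
P(A|B) = 0.214728 / 0.393751 ≈ 0.54533957

0.545340


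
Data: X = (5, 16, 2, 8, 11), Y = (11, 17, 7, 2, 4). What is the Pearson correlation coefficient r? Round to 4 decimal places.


r = sum((xi-xbar)(yi-ybar)) / sqrt(sum((xi-xbar)^2) * sum((yi-ybar)^2))
n = 5, xbar = 42/5 = 8.4, ybar = 41/5 = 8.2
Sxy = sum((xi-xbar)(yi-ybar)) = 56.6
Sxx = sum((xi-xbar)^2) = 117.2
Syy = sum((yi-ybar)^2) = 142.8
sqrt(Sxx*Syy) ≈ 129.368311
r = Sxy / sqrt(Sxx*Syy) = 56.6 / 129.368311 ≈ 0.437511

0.4375


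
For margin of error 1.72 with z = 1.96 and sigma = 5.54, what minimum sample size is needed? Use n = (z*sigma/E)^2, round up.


z*sigma/E = 1.96 * 5.54 / 1.72 = 13573/2150 ≈ 6.313023
(z*sigma/E)^2 ≈ 39.854263
round up: n = 40

40


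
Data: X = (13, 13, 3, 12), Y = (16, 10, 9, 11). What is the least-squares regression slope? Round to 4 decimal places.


b = sum((xi-xbar)(yi-ybar)) / sum((xi-xbar)^2)
n = 4, xbar = 41/4 = 10.25, ybar = 46/4 = 11.5
Sxy = sum((xi-xbar)(yi-ybar)) = 25.5
Sxx = sum((xi-xbar)^2) = 70.75
b = Sxy / Sxx = 102/283 ≈ 0.360424

0.3604


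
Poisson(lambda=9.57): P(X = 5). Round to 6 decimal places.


P = e^(-lam) * lam^k / k!
e^(-9.57) ≈ 0.00006979138
lam^k = 9.57^5 ≈ 80271.187700
k! = 5! = 120
P = 0.00006979138 * 80271.187700 / 120 ≈ 0.046685

0.046685


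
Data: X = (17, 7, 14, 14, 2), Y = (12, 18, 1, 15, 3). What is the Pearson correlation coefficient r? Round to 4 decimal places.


r = sum((xi-xbar)(yi-ybar)) / sqrt(sum((xi-xbar)^2) * sum((yi-ybar)^2))
n = 5, xbar = 54/5 = 10.8, ybar = 49/5 = 9.8
Sxy = sum((xi-xbar)(yi-ybar)) = 30.8
Sxx = sum((xi-xbar)^2) = 150.8
Syy = sum((yi-ybar)^2) = 222.8
sqrt(Sxx*Syy) ≈ 183.298227
r = Sxy / sqrt(Sxx*Syy) = 30.8 / 183.298227 ≈ 0.168032

0.1680


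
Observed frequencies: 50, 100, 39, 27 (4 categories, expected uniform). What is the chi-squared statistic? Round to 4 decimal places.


chi2 = sum((O-E)^2/E), E = total/4
total = 216, E = 216/4 = 54
(50 - 54)^2 / 54 = 16 / 54 = 8/27 ≈ 0.296296
(100 - 54)^2 / 54 = 2116 / 54 = 1058/27 ≈ 39.185185
(39 - 54)^2 / 54 = 225 / 54 = 25/6 ≈ 4.166667
(27 - 54)^2 / 54 = 729 / 54 = 13.5
chi2 = 1543/27 ≈ 57.148148

57.1481


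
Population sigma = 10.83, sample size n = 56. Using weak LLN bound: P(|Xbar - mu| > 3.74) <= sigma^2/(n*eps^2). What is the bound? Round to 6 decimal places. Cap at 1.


bound = min(1, sigma^2/(n*eps^2))
sigma^2 = 10.83^2 = 117.2889
n*eps^2 = 56 * 3.74^2 = 56 * 13.9876 = 783.3056
sigma^2/(n*eps^2) = 117.2889 / 783.3056 ≈ 0.14973581

0.149736


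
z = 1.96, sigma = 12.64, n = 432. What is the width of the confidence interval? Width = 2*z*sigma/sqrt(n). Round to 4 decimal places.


width = 2*z*sigma/sqrt(n)
2*z*sigma = 2 * 1.96 * 12.64 = 49.5488
sqrt(432) ≈ 20.784610
width = 49.5488 / 20.784610 ≈ 2.383918

2.3839


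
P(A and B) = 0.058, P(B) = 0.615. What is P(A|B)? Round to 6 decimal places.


P(A|B) = P(A and B) / P(B) = 0.058 / 0.615 = 58/615 ≈ 0.09430894

0.094309


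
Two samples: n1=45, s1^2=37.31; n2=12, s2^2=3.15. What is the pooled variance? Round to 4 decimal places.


sp^2 = ((n1-1)*s1^2 + (n2-1)*s2^2)/(n1+n2-2)
(n1-1)*s1^2 = 44 * 37.31 = 1641.64
(n2-1)*s2^2 = 11 * 3.15 = 34.65
numerator = 1641.64 + 34.65 = 1676.29
n1+n2-2 = 55
sp^2 = 1676.29 / 55 = 30.478

30.4780


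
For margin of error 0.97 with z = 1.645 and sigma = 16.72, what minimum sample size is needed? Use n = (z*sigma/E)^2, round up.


z*sigma/E = 1.645 * 16.72 / 0.97 = 68761/2425 ≈ 28.355052
(z*sigma/E)^2 ≈ 804.008948
round up: n = 805

805


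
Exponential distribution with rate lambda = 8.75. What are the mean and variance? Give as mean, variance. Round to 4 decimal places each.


mean = 1/lam, var = 1/lam^2
mean = 1 / 8.75 = 4/35 ≈ 0.114286
lam^2 = 8.75^2 = 76.5625
var = 1 / 76.5625 = 16/1225 ≈ 0.013061

0.1143, 0.0131


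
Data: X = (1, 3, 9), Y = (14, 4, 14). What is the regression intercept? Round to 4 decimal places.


a = ybar - b*xbar, where b = sum((xi-xbar)(yi-ybar)) / sum((xi-xbar)^2)
n = 3, xbar = 13/3 ≈ 4.333333, ybar = 32/3 ≈ 10.666667
Sxy = sum((xi-xbar)(yi-ybar)) = 40/3 ≈ 13.333333
Sxx = sum((xi-xbar)^2) = 104/3 ≈ 34.666667
b = Sxy / Sxx = 5/13 ≈ 0.384615
a = 10.666667 - 0.384615 * 4.333333 = 9

9.0000


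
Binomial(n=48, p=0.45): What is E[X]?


E[X] = n*p = 48 * 0.45 = 21.6

21.6


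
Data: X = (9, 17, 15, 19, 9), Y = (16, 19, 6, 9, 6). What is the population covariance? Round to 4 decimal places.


Cov = (1/n)*sum((xi-xbar)(yi-ybar))
n = 5, xbar = 69/5 = 13.8, ybar = 56/5 = 11.2
sum((xi-xbar)(yi-ybar)) = 9.2
Cov = 9.2 / 5 = 1.84

1.8400


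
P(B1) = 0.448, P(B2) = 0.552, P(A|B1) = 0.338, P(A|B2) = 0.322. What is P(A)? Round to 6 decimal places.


P(A) = P(A|B1)*P(B1) + P(A|B2)*P(B2)
P(A|B1)*P(B1) = 0.338 * 0.448 = 0.151424
P(A|B2)*P(B2) = 0.322 * 0.552 = 0.177744
P(A) = 0.151424 + 0.177744 = 0.329168

0.329168


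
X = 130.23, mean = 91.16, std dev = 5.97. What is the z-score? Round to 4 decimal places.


z = (X - mu) / sigma
X - mu = 130.23 - 91.16 = 39.07
z = 39.07 / 5.97 = 3907/597 ≈ 6.544389

6.5444


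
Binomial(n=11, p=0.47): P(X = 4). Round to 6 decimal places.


P = C(n,k) * p^k * (1-p)^(n-k)
C(11,4) = 330
p^k = 0.47^4 = 0.04879681
(1-p)^(n-k) = 0.53^7 ≈ 0.01174711
P = 330 * 0.04879681 * 0.01174711 ≈ 0.189163

0.189163


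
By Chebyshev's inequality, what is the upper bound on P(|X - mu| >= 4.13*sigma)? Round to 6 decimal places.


P <= 1/k^2
k^2 = 4.13^2 = 17.0569
1/k^2 = 1 / 17.0569 ≈ 0.05862730

0.058627


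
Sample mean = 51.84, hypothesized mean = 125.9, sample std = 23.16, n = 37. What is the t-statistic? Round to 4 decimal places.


t = (xbar - mu0) / (s/sqrt(n))
xbar - mu0 = 51.84 - 125.9 = -74.06
sqrt(37) ≈ 6.08276253
s/sqrt(n) = 23.16 / 6.08276253 ≈ 3.80748055
t = -74.06 / 3.80748055 ≈ -19.451183

-19.4512


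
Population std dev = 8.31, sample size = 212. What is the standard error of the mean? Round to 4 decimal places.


SE = sigma / sqrt(n)
sqrt(212) ≈ 14.560220
SE = 8.31 / 14.560220 ≈ 0.570733

0.5707


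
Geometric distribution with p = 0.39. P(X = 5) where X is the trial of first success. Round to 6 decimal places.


P = (1-p)^(k-1) * p
(1-p)^(k-1) = 0.61^4 ≈ 0.1384584
P = 0.1384584 * 0.39 ≈ 0.05399878

0.053999


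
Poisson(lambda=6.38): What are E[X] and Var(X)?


E[X] = Var(X) = lambda = 6.38

6.38, 6.38


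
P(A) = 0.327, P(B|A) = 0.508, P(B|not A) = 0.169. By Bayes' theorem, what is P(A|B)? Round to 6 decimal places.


P(A|B) = P(B|A)*P(A) / P(B), P(B) = P(B|A)*P(A) + P(B|not A)*P(not A)
P(B|A)*P(A) = 0.508 * 0.327 = 0.166116
P(B|not A)*P(not A) = 0.169 * 0.673 = 0.113737
P(B) = 0.166116 + 0.113737 = 0.279853
P(A|B) = 0.166116 / 0.279853 ≈ 0.59358306

0.593583


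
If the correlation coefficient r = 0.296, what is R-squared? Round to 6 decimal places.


R^2 = r^2 = (0.296)^2 = 0.087616

0.087616


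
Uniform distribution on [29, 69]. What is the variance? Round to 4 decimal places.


Var = (b-a)^2 / 12
(b-a)^2 = (69 - 29)^2 = 1600
Var = 1600/12 ≈ 133.333333

133.3333


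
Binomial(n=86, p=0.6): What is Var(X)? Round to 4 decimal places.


Var = n*p*(1-p) = 86 * 0.6 * 0.4 = 20.64

20.6400


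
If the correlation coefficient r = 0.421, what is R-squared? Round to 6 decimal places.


R^2 = r^2 = (0.421)^2 = 0.177241

0.177241


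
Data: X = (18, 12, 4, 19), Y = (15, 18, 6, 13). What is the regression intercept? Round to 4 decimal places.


a = ybar - b*xbar, where b = sum((xi-xbar)(yi-ybar)) / sum((xi-xbar)^2)
n = 4, xbar = 53/4 = 13.25, ybar = 52/4 = 13
Sxy = sum((xi-xbar)(yi-ybar)) = 68
Sxx = sum((xi-xbar)^2) = 142.75
b = Sxy / Sxx = 272/571 ≈ 0.476357
a = 13 - 0.476357 * 13.25 = 3819/571 ≈ 6.688266

6.6883


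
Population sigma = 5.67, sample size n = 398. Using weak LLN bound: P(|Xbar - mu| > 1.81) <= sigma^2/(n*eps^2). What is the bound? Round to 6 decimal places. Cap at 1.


bound = min(1, sigma^2/(n*eps^2))
sigma^2 = 5.67^2 = 32.1489
n*eps^2 = 398 * 1.81^2 = 398 * 3.2761 = 1303.8878
sigma^2/(n*eps^2) = 32.1489 / 1303.8878 ≈ 0.02465619

0.024656


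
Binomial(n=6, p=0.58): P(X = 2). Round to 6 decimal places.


P = C(n,k) * p^k * (1-p)^(n-k)
C(6,2) = 15
p^k = 0.58^2 = 0.3364
(1-p)^(n-k) = 0.42^4 = 0.03111696
P = 15 * 0.3364 * 0.03111696 ≈ 0.157016

0.157016


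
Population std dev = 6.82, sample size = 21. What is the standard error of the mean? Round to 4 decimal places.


SE = sigma / sqrt(n)
sqrt(21) ≈ 4.582576
SE = 6.82 / 4.582576 ≈ 1.488246

1.4882


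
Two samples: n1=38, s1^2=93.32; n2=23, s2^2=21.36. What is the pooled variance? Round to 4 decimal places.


sp^2 = ((n1-1)*s1^2 + (n2-1)*s2^2)/(n1+n2-2)
(n1-1)*s1^2 = 37 * 93.32 = 3452.84
(n2-1)*s2^2 = 22 * 21.36 = 469.92
numerator = 3452.84 + 469.92 = 3922.76
n1+n2-2 = 59
sp^2 = 3922.76 / 59 = 98069/1475 ≈ 66.487458

66.4875


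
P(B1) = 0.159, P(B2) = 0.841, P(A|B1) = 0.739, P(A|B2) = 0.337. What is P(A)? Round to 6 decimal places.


P(A) = P(A|B1)*P(B1) + P(A|B2)*P(B2)
P(A|B1)*P(B1) = 0.739 * 0.159 = 0.117501
P(A|B2)*P(B2) = 0.337 * 0.841 = 0.283417
P(A) = 0.117501 + 0.283417 = 0.400918

0.400918


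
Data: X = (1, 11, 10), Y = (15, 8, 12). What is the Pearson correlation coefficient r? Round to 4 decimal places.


r = sum((xi-xbar)(yi-ybar)) / sqrt(sum((xi-xbar)^2) * sum((yi-ybar)^2))
n = 3, xbar = 22/3 ≈ 7.333333, ybar = 35/3 ≈ 11.666667
Sxy = sum((xi-xbar)(yi-ybar)) = -101/3 ≈ -33.666667
Sxx = sum((xi-xbar)^2) = 182/3 ≈ 60.666667
Syy = sum((yi-ybar)^2) = 74/3 ≈ 24.666667
sqrt(Sxx*Syy) ≈ 38.683904
r = Sxy / sqrt(Sxx*Syy) = -33.666667 / 38.683904 ≈ -0.870302

-0.8703


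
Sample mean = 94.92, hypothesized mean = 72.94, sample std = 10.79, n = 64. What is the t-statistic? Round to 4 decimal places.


t = (xbar - mu0) / (s/sqrt(n))
xbar - mu0 = 94.92 - 72.94 = 21.98
sqrt(64) = 8
s/sqrt(n) = 10.79 / 8 = 1.34875
t = 21.98 / 1.34875 = 17584/1079 ≈ 16.296571

16.2966


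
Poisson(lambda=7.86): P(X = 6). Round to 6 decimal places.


P = e^(-lam) * lam^k / k!
e^(-7.86) ≈ 0.0003858739
lam^k = 7.86^6 ≈ 235795.371660
k! = 6! = 720
P = 0.0003858739 * 235795.371660 / 720 ≈ 0.126371

0.126371


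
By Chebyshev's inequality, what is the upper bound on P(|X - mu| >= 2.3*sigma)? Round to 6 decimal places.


P <= 1/k^2
k^2 = 2.3^2 = 5.29
1/k^2 = 1 / 5.29 = 100/529 ≈ 0.18903592

0.189036


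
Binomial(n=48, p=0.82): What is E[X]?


E[X] = n*p = 48 * 0.82 = 39.36

39.36


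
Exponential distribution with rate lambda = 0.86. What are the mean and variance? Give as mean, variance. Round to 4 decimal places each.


mean = 1/lam, var = 1/lam^2
mean = 1 / 0.86 = 50/43 ≈ 1.162791
lam^2 = 0.86^2 = 0.7396
var = 1 / 0.7396 = 2500/1849 ≈ 1.352082

1.1628, 1.3521


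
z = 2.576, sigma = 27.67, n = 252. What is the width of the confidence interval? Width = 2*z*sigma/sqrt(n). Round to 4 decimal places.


width = 2*z*sigma/sqrt(n)
2*z*sigma = 2 * 2.576 * 27.67 = 142.55584
sqrt(252) ≈ 15.874508
width = 142.55584 / 15.874508 ≈ 8.980174

8.9802


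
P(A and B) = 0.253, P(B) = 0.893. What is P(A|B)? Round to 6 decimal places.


P(A|B) = P(A and B) / P(B) = 0.253 / 0.893 = 253/893 ≈ 0.28331467

0.283315


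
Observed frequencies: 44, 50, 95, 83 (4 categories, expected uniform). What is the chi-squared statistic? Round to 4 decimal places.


chi2 = sum((O-E)^2/E), E = total/4
total = 272, E = 272/4 = 68
(44 - 68)^2 / 68 = 576 / 68 = 144/17 ≈ 8.470588
(50 - 68)^2 / 68 = 324 / 68 = 81/17 ≈ 4.764706
(95 - 68)^2 / 68 = 729 / 68 = 729/68 ≈ 10.720588
(83 - 68)^2 / 68 = 225 / 68 = 225/68 ≈ 3.308824
chi2 = 927/34 ≈ 27.264706

27.2647


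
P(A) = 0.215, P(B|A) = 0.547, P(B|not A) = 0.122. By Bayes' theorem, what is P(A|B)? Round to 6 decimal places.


P(A|B) = P(B|A)*P(A) / P(B), P(B) = P(B|A)*P(A) + P(B|not A)*P(not A)
P(B|A)*P(A) = 0.547 * 0.215 = 0.117605
P(B|not A)*P(not A) = 0.122 * 0.785 = 0.09577
P(B) = 0.117605 + 0.09577 = 0.213375
P(A|B) = 0.117605 / 0.213375 ≈ 0.55116579

0.551166


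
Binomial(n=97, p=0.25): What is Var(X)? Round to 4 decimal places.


Var = n*p*(1-p) = 97 * 0.25 * 0.75 = 18.1875

18.1875


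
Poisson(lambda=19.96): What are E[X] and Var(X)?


E[X] = Var(X) = lambda = 19.96

19.96, 19.96


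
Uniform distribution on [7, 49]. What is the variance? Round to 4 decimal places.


Var = (b-a)^2 / 12
(b-a)^2 = (49 - 7)^2 = 1764
Var = 1764/12 = 147

147.0000


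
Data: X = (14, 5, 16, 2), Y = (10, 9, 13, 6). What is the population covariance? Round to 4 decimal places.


Cov = (1/n)*sum((xi-xbar)(yi-ybar))
n = 4, xbar = 37/4 = 9.25, ybar = 38/4 = 9.5
sum((xi-xbar)(yi-ybar)) = 53.5
Cov = 53.5 / 4 = 13.375

13.3750


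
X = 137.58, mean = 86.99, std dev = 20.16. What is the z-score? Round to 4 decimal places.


z = (X - mu) / sigma
X - mu = 137.58 - 86.99 = 50.59
z = 50.59 / 20.16 = 5059/2016 ≈ 2.509425

2.5094


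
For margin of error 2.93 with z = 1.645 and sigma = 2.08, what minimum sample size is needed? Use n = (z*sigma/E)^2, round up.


z*sigma/E = 1.645 * 2.08 / 2.93 = 8554/7325 ≈ 1.167782
(z*sigma/E)^2 ≈ 1.363714
round up: n = 2

2


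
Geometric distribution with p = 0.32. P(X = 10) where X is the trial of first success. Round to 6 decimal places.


P = (1-p)^(k-1) * p
(1-p)^(k-1) = 0.68^9 ≈ 0.03108710
P = 0.03108710 * 0.32 ≈ 0.009947872

0.009948


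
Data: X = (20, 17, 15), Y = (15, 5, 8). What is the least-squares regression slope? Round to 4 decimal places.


b = sum((xi-xbar)(yi-ybar)) / sum((xi-xbar)^2)
n = 3, xbar = 52/3 ≈ 17.333333, ybar = 28/3 ≈ 9.333333
Sxy = sum((xi-xbar)(yi-ybar)) = 59/3 ≈ 19.666667
Sxx = sum((xi-xbar)^2) = 38/3 ≈ 12.666667
b = Sxy / Sxx = 59/38 ≈ 1.552632

1.5526


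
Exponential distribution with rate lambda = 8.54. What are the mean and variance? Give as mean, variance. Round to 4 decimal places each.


mean = 1/lam, var = 1/lam^2
mean = 1 / 8.54 = 50/427 ≈ 0.117096
lam^2 = 8.54^2 = 72.9316
var = 1 / 72.9316 ≈ 0.013711

0.1171, 0.0137


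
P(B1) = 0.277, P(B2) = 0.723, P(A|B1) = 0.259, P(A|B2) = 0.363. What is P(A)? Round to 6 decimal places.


P(A) = P(A|B1)*P(B1) + P(A|B2)*P(B2)
P(A|B1)*P(B1) = 0.259 * 0.277 = 0.071743
P(A|B2)*P(B2) = 0.363 * 0.723 = 0.262449
P(A) = 0.071743 + 0.262449 = 0.334192

0.334192


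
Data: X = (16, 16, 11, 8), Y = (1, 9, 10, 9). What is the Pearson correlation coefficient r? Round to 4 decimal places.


r = sum((xi-xbar)(yi-ybar)) / sqrt(sum((xi-xbar)^2) * sum((yi-ybar)^2))
n = 4, xbar = 51/4 = 12.75, ybar = 29/4 = 7.25
Sxy = sum((xi-xbar)(yi-ybar)) = -27.75
Sxx = sum((xi-xbar)^2) = 46.75
Syy = sum((yi-ybar)^2) = 52.75
sqrt(Sxx*Syy) ≈ 49.659465
r = Sxy / sqrt(Sxx*Syy) = -27.75 / 49.659465 ≈ -0.558806

-0.5588


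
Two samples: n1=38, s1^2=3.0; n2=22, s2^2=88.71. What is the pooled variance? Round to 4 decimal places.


sp^2 = ((n1-1)*s1^2 + (n2-1)*s2^2)/(n1+n2-2)
(n1-1)*s1^2 = 37 * 3.0 = 111
(n2-1)*s2^2 = 21 * 88.71 = 1862.91
numerator = 111 + 1862.91 = 1973.91
n1+n2-2 = 58
sp^2 = 1973.91 / 58 = 197391/5800 ≈ 34.032931

34.0329


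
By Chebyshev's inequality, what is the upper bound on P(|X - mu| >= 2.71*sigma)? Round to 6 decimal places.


P <= 1/k^2
k^2 = 2.71^2 = 7.3441
1/k^2 = 1 / 7.3441 ≈ 0.13616372

0.136164


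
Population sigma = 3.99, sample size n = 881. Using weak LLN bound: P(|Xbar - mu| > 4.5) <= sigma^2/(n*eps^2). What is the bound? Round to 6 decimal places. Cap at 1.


bound = min(1, sigma^2/(n*eps^2))
sigma^2 = 3.99^2 = 15.9201
n*eps^2 = 881 * 4.5^2 = 881 * 20.25 = 17840.25
sigma^2/(n*eps^2) = 15.9201 / 17840.25 ≈ 0.00089237

0.000892


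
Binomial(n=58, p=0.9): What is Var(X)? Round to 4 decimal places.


Var = n*p*(1-p) = 58 * 0.9 * 0.1 = 5.22

5.2200


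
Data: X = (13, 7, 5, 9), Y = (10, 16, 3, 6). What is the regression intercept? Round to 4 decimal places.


a = ybar - b*xbar, where b = sum((xi-xbar)(yi-ybar)) / sum((xi-xbar)^2)
n = 4, xbar = 34/4 = 8.5, ybar = 35/4 = 8.75
Sxy = sum((xi-xbar)(yi-ybar)) = 13.5
Sxx = sum((xi-xbar)^2) = 35
b = Sxy / Sxx = 27/70 ≈ 0.385714
a = 8.75 - 0.385714 * 8.5 = 383/70 ≈ 5.471429

5.4714


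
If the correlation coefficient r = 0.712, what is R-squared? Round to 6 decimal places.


R^2 = r^2 = (0.712)^2 = 0.506944

0.506944


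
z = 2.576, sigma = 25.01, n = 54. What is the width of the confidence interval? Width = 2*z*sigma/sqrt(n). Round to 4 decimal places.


width = 2*z*sigma/sqrt(n)
2*z*sigma = 2 * 2.576 * 25.01 = 128.85152
sqrt(54) ≈ 7.348469
width = 128.85152 / 7.348469 ≈ 17.534471

17.5345


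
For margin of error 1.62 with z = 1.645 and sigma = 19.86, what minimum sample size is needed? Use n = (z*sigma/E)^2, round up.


z*sigma/E = 1.645 * 19.86 / 1.62 = 108899/5400 ≈ 20.166481
(z*sigma/E)^2 ≈ 406.686975
round up: n = 407

407


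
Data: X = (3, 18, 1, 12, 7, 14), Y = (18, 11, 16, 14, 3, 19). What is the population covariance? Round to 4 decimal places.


Cov = (1/n)*sum((xi-xbar)(yi-ybar))
n = 6, xbar = 55/6 ≈ 9.166667, ybar = 81/6 = 13.5
sum((xi-xbar)(yi-ybar)) = -19.5
Cov = -19.5 / 6 = -3.25

-3.2500


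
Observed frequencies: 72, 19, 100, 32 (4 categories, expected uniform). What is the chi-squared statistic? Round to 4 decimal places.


chi2 = sum((O-E)^2/E), E = total/4
total = 223, E = 223/4 = 55.75
(72 - 55.75)^2 / 55.75 = 264.0625 / 55.75 = 4225/892 ≈ 4.736547
(19 - 55.75)^2 / 55.75 = 1350.5625 / 55.75 = 21609/892 ≈ 24.225336
(100 - 55.75)^2 / 55.75 = 1958.0625 / 55.75 = 31329/892 ≈ 35.122197
(32 - 55.75)^2 / 55.75 = 564.0625 / 55.75 = 9025/892 ≈ 10.117713
chi2 = 16547/223 ≈ 74.201794

74.2018


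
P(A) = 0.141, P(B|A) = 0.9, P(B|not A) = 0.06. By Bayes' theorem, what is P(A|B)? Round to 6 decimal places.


P(A|B) = P(B|A)*P(A) / P(B), P(B) = P(B|A)*P(A) + P(B|not A)*P(not A)
P(B|A)*P(A) = 0.9 * 0.141 = 0.1269
P(B|not A)*P(not A) = 0.06 * 0.859 = 0.05154
P(B) = 0.1269 + 0.05154 = 0.17844
P(A|B) = 0.1269 / 0.17844 = 2115/2974 ≈ 0.71116342

0.711163


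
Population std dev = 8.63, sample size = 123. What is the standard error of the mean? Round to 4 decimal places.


SE = sigma / sqrt(n)
sqrt(123) ≈ 11.090537
SE = 8.63 / 11.090537 ≈ 0.778141

0.7781


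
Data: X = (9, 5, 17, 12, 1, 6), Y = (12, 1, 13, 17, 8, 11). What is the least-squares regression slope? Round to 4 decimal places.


b = sum((xi-xbar)(yi-ybar)) / sum((xi-xbar)^2)
n = 6, xbar = 50/6 = 25/3 ≈ 8.333333, ybar = 62/6 = 31/3 ≈ 10.333333
Sxy = sum((xi-xbar)(yi-ybar)) = 286/3 ≈ 95.333333
Sxx = sum((xi-xbar)^2) = 478/3 ≈ 159.333333
b = Sxy / Sxx = 143/239 ≈ 0.598326

0.5983


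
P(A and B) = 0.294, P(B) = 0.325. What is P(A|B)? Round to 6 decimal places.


P(A|B) = P(A and B) / P(B) = 0.294 / 0.325 = 294/325 ≈ 0.90461538

0.904615


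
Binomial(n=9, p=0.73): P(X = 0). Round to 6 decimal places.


P = C(n,k) * p^k * (1-p)^(n-k)
C(9,0) = 1
p^k = 0.73^0 = 1
(1-p)^(n-k) = 0.27^9 ≈ 0.000007625597
P = 1 * 1 * 0.000007625597 ≈ 0.000008

0.000008


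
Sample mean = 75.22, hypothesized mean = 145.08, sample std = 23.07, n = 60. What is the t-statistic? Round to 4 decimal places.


t = (xbar - mu0) / (s/sqrt(n))
xbar - mu0 = 75.22 - 145.08 = -69.86
sqrt(60) ≈ 7.74596669
s/sqrt(n) = 23.07 / 7.74596669 ≈ 2.97832419
t = -69.86 / 2.97832419 ≈ -23.456144

-23.4561


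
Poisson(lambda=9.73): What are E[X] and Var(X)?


E[X] = Var(X) = lambda = 9.73

9.73, 9.73


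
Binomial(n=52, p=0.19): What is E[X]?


E[X] = n*p = 52 * 0.19 = 9.88

9.88


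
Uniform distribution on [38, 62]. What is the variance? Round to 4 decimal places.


Var = (b-a)^2 / 12
(b-a)^2 = (62 - 38)^2 = 576
Var = 576/12 = 48

48.0000


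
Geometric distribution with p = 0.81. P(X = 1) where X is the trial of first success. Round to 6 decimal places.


P = (1-p)^(k-1) * p
(1-p)^(k-1) = 0.19^0 = 1
P = 1 * 0.81 = 0.81

0.810000


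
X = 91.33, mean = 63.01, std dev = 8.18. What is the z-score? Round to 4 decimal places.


z = (X - mu) / sigma
X - mu = 91.33 - 63.01 = 28.32
z = 28.32 / 8.18 = 1416/409 ≈ 3.462103

3.4621


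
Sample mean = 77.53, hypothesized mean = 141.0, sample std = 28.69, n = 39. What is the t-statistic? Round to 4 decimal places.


t = (xbar - mu0) / (s/sqrt(n))
xbar - mu0 = 77.53 - 141.0 = -63.47
sqrt(39) ≈ 6.24499800
s/sqrt(n) = 28.69 / 6.24499800 ≈ 4.59407673
t = -63.47 / 4.59407673 ≈ -13.815616

-13.8156


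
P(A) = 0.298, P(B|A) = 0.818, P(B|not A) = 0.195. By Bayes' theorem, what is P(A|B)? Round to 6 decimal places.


P(A|B) = P(B|A)*P(A) / P(B), P(B) = P(B|A)*P(A) + P(B|not A)*P(not A)
P(B|A)*P(A) = 0.818 * 0.298 = 0.243764
P(B|not A)*P(not A) = 0.195 * 0.702 = 0.13689
P(B) = 0.243764 + 0.13689 = 0.380654
P(A|B) = 0.243764 / 0.380654 ≈ 0.64038208

0.640382


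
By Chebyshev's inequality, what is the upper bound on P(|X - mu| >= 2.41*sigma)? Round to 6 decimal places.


P <= 1/k^2
k^2 = 2.41^2 = 5.8081
1/k^2 = 1 / 5.8081 ≈ 0.17217334

0.172173


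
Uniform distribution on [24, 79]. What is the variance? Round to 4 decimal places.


Var = (b-a)^2 / 12
(b-a)^2 = (79 - 24)^2 = 3025
Var = 3025/12 ≈ 252.083333

252.0833


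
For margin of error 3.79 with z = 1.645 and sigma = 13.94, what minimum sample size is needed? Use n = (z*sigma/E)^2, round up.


z*sigma/E = 1.645 * 13.94 / 3.79 ≈ 6.050475
(z*sigma/E)^2 ≈ 36.608247
round up: n = 37

37


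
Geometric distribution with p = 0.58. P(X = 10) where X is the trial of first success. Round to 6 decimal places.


P = (1-p)^(k-1) * p
(1-p)^(k-1) = 0.42^9 ≈ 0.0004066714
P = 0.0004066714 * 0.58 ≈ 0.0002358694

0.000236


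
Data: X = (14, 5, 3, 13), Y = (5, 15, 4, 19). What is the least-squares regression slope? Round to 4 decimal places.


b = sum((xi-xbar)(yi-ybar)) / sum((xi-xbar)^2)
n = 4, xbar = 35/4 = 8.75, ybar = 43/4 = 10.75
Sxy = sum((xi-xbar)(yi-ybar)) = 27.75
Sxx = sum((xi-xbar)^2) = 92.75
b = Sxy / Sxx = 111/371 ≈ 0.299191

0.2992


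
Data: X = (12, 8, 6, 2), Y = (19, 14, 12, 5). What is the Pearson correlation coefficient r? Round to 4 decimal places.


r = sum((xi-xbar)(yi-ybar)) / sqrt(sum((xi-xbar)^2) * sum((yi-ybar)^2))
n = 4, xbar = 28/4 = 7, ybar = 50/4 = 12.5
Sxy = sum((xi-xbar)(yi-ybar)) = 72
Sxx = sum((xi-xbar)^2) = 52
Syy = sum((yi-ybar)^2) = 101
sqrt(Sxx*Syy) ≈ 72.470684
r = Sxy / sqrt(Sxx*Syy) = 72 / 72.470684 ≈ 0.993505

0.9935


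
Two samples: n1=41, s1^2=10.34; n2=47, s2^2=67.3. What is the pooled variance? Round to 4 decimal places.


sp^2 = ((n1-1)*s1^2 + (n2-1)*s2^2)/(n1+n2-2)
(n1-1)*s1^2 = 40 * 10.34 = 413.6
(n2-1)*s2^2 = 46 * 67.3 = 3095.8
numerator = 413.6 + 3095.8 = 3509.4
n1+n2-2 = 86
sp^2 = 3509.4 / 86 = 17547/430 ≈ 40.806977

40.8070


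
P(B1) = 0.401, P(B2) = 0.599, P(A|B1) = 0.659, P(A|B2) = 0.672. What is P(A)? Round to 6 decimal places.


P(A) = P(A|B1)*P(B1) + P(A|B2)*P(B2)
P(A|B1)*P(B1) = 0.659 * 0.401 = 0.264259
P(A|B2)*P(B2) = 0.672 * 0.599 = 0.402528
P(A) = 0.264259 + 0.402528 = 0.666787

0.666787


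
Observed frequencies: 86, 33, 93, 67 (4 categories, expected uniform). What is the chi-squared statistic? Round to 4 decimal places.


chi2 = sum((O-E)^2/E), E = total/4
total = 279, E = 279/4 = 69.75
(86 - 69.75)^2 / 69.75 = 264.0625 / 69.75 = 4225/1116 ≈ 3.785842
(33 - 69.75)^2 / 69.75 = 1350.5625 / 69.75 = 2401/124 ≈ 19.362903
(93 - 69.75)^2 / 69.75 = 540.5625 / 69.75 = 7.75
(67 - 69.75)^2 / 69.75 = 7.5625 / 69.75 = 121/1116 ≈ 0.108423
chi2 = 8651/279 ≈ 31.007168

31.0072


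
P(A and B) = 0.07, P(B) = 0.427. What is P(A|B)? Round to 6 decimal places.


P(A|B) = P(A and B) / P(B) = 0.07 / 0.427 = 10/61 ≈ 0.16393443

0.163934


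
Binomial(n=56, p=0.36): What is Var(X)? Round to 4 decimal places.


Var = n*p*(1-p) = 56 * 0.36 * 0.64 = 12.9024

12.9024


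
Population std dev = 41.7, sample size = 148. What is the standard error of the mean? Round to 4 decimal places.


SE = sigma / sqrt(n)
sqrt(148) ≈ 12.165525
SE = 41.7 / 12.165525 ≈ 3.427719

3.4277


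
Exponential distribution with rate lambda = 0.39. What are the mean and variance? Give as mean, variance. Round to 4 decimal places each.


mean = 1/lam, var = 1/lam^2
mean = 1 / 0.39 = 100/39 ≈ 2.564103
lam^2 = 0.39^2 = 0.1521
var = 1 / 0.1521 = 10000/1521 ≈ 6.574622

2.5641, 6.5746


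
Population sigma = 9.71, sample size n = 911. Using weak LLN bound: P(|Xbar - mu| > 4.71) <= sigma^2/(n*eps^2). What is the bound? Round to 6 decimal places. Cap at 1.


bound = min(1, sigma^2/(n*eps^2))
sigma^2 = 9.71^2 = 94.2841
n*eps^2 = 911 * 4.71^2 = 911 * 22.1841 = 20209.7151
sigma^2/(n*eps^2) = 94.2841 / 20209.7151 ≈ 0.00466529

0.004665


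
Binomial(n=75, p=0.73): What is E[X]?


E[X] = n*p = 75 * 0.73 = 54.75

54.75


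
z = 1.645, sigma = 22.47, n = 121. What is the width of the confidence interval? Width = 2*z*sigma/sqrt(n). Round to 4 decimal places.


width = 2*z*sigma/sqrt(n)
2*z*sigma = 2 * 1.645 * 22.47 = 73.9263
sqrt(121) = 11
width = 73.9263 / 11 ≈ 6.720573

6.7206


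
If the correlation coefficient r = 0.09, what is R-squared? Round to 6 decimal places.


R^2 = r^2 = (0.09)^2 = 0.0081

0.008100


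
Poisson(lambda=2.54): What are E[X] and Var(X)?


E[X] = Var(X) = lambda = 2.54

2.54, 2.54


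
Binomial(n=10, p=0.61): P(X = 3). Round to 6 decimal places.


P = C(n,k) * p^k * (1-p)^(n-k)
C(10,3) = 120
p^k = 0.61^3 = 0.226981
(1-p)^(n-k) = 0.39^7 ≈ 0.001372310
P = 120 * 0.226981 * 0.001372310 ≈ 0.037379

0.037379


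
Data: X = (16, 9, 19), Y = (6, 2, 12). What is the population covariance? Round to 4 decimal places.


Cov = (1/n)*sum((xi-xbar)(yi-ybar))
n = 3, xbar = 44/3 ≈ 14.666667, ybar = 20/3 ≈ 6.666667
sum((xi-xbar)(yi-ybar)) = 146/3 ≈ 48.666667
Cov = 48.666667 / 3 = 146/9 ≈ 16.222222

16.2222


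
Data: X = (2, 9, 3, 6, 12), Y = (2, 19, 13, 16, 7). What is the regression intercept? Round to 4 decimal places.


a = ybar - b*xbar, where b = sum((xi-xbar)(yi-ybar)) / sum((xi-xbar)^2)
n = 5, xbar = 32/5 = 6.4, ybar = 57/5 = 11.4
Sxy = sum((xi-xbar)(yi-ybar)) = 29.2
Sxx = sum((xi-xbar)^2) = 69.2
b = Sxy / Sxx = 73/173 ≈ 0.421965
a = 11.4 - 0.421965 * 6.4 = 1505/173 ≈ 8.699422

8.6994


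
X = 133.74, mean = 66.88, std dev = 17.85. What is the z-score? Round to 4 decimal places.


z = (X - mu) / sigma
X - mu = 133.74 - 66.88 = 66.86
z = 66.86 / 17.85 = 6686/1785 ≈ 3.745658

3.7457


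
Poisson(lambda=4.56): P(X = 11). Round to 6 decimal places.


P = e^(-lam) * lam^k / k!
e^(-4.56) ≈ 0.01046206
lam^k = 4.56^11 ≈ 17726103.032830
k! = 11! = 39916800
P = 0.01046206 * 17726103.032830 / 39916800 ≈ 0.004646

0.004646


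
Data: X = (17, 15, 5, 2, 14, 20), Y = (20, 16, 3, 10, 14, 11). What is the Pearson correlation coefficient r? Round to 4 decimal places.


r = sum((xi-xbar)(yi-ybar)) / sqrt(sum((xi-xbar)^2) * sum((yi-ybar)^2))
n = 6, xbar = 73/6 ≈ 12.166667, ybar = 74/6 = 37/3 ≈ 12.333333
Sxy = sum((xi-xbar)(yi-ybar)) = 392/3 ≈ 130.666667
Sxx = sum((xi-xbar)^2) = 1505/6 ≈ 250.833333
Syy = sum((yi-ybar)^2) = 508/3 ≈ 169.333333
sqrt(Sxx*Syy) ≈ 206.093291
r = Sxy / sqrt(Sxx*Syy) = 130.666667 / 206.093291 ≈ 0.634017

0.6340


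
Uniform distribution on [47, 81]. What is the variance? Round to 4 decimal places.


Var = (b-a)^2 / 12
(b-a)^2 = (81 - 47)^2 = 1156
Var = 1156/12 ≈ 96.333333

96.3333


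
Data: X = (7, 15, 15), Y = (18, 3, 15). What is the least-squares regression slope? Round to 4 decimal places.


b = sum((xi-xbar)(yi-ybar)) / sum((xi-xbar)^2)
n = 3, xbar = 37/3 ≈ 12.333333, ybar = 36/3 = 12
Sxy = sum((xi-xbar)(yi-ybar)) = -48
Sxx = sum((xi-xbar)^2) = 128/3 ≈ 42.666667
b = Sxy / Sxx = -1.125

-1.1250


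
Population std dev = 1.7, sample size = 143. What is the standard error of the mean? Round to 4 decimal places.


SE = sigma / sqrt(n)
sqrt(143) ≈ 11.958261
SE = 1.7 / 11.958261 ≈ 0.142161

0.1422


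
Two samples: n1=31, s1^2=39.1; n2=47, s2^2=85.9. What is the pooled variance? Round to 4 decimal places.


sp^2 = ((n1-1)*s1^2 + (n2-1)*s2^2)/(n1+n2-2)
(n1-1)*s1^2 = 30 * 39.1 = 1173
(n2-1)*s2^2 = 46 * 85.9 = 3951.4
numerator = 1173 + 3951.4 = 5124.4
n1+n2-2 = 76
sp^2 = 5124.4 / 76 = 12811/190 ≈ 67.426316

67.4263


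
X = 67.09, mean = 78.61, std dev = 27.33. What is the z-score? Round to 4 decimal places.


z = (X - mu) / sigma
X - mu = 67.09 - 78.61 = -11.52
z = -11.52 / 27.33 = -384/911 ≈ -0.421515

-0.4215


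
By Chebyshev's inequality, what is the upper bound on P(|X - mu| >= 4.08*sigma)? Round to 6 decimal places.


P <= 1/k^2
k^2 = 4.08^2 = 16.6464
1/k^2 = 1 / 16.6464 ≈ 0.06007305

0.060073


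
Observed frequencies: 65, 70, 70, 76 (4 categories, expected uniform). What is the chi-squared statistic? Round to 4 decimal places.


chi2 = sum((O-E)^2/E), E = total/4
total = 281, E = 281/4 = 70.25
(65 - 70.25)^2 / 70.25 = 27.5625 / 70.25 = 441/1124 ≈ 0.392349
(70 - 70.25)^2 / 70.25 = 0.0625 / 70.25 = 1/1124 ≈ 0.000890
(70 - 70.25)^2 / 70.25 = 0.0625 / 70.25 = 1/1124 ≈ 0.000890
(76 - 70.25)^2 / 70.25 = 33.0625 / 70.25 = 529/1124 ≈ 0.470641
chi2 = 243/281 ≈ 0.864769

0.8648


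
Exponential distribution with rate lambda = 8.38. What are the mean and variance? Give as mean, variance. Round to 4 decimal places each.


mean = 1/lam, var = 1/lam^2
mean = 1 / 8.38 = 50/419 ≈ 0.119332
lam^2 = 8.38^2 = 70.2244
var = 1 / 70.2244 ≈ 0.014240

0.1193, 0.0142


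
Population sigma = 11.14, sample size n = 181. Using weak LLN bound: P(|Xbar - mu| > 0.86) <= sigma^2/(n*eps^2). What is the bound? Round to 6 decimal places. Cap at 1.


bound = min(1, sigma^2/(n*eps^2))
sigma^2 = 11.14^2 = 124.0996
n*eps^2 = 181 * 0.86^2 = 181 * 0.7396 = 133.8676
sigma^2/(n*eps^2) = 124.0996 / 133.8676 ≈ 0.92703238

0.927032


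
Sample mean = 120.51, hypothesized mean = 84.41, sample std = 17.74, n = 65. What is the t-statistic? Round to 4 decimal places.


t = (xbar - mu0) / (s/sqrt(n))
xbar - mu0 = 120.51 - 84.41 = 36.1
sqrt(65) ≈ 8.06225775
s/sqrt(n) = 17.74 / 8.06225775 ≈ 2.20037619
t = 36.1 / 2.20037619 ≈ 16.406285

16.4063


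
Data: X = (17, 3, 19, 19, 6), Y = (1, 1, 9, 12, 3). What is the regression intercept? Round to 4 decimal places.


a = ybar - b*xbar, where b = sum((xi-xbar)(yi-ybar)) / sum((xi-xbar)^2)
n = 5, xbar = 64/5 = 12.8, ybar = 26/5 = 5.2
Sxy = sum((xi-xbar)(yi-ybar)) = 104.2
Sxx = sum((xi-xbar)^2) = 236.8
b = Sxy / Sxx = 521/1184 ≈ 0.440034
a = 5.2 - 0.440034 * 12.8 = -16/37 ≈ -0.432432

-0.4324


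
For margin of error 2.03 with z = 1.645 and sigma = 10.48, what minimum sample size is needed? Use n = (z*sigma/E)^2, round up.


z*sigma/E = 1.645 * 10.48 / 2.03 = 6157/725 ≈ 8.492414
(z*sigma/E)^2 ≈ 72.121092
round up: n = 73

73


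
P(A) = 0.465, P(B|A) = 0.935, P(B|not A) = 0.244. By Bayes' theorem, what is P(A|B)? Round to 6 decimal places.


P(A|B) = P(B|A)*P(A) / P(B), P(B) = P(B|A)*P(A) + P(B|not A)*P(not A)
P(B|A)*P(A) = 0.935 * 0.465 = 0.434775
P(B|not A)*P(not A) = 0.244 * 0.535 = 0.13054
P(B) = 0.434775 + 0.13054 = 0.565315
P(A|B) = 0.434775 / 0.565315 ≈ 0.76908449

0.769084


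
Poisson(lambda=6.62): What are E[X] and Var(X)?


E[X] = Var(X) = lambda = 6.62

6.62, 6.62


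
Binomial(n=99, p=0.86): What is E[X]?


E[X] = n*p = 99 * 0.86 = 85.14

85.14


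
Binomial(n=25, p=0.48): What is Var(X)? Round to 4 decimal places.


Var = n*p*(1-p) = 25 * 0.48 * 0.52 = 6.24

6.2400


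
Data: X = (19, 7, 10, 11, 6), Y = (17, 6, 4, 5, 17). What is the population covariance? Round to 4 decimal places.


Cov = (1/n)*sum((xi-xbar)(yi-ybar))
n = 5, xbar = 53/5 = 10.6, ybar = 49/5 = 9.8
sum((xi-xbar)(yi-ybar)) = 42.6
Cov = 42.6 / 5 = 8.52

8.5200


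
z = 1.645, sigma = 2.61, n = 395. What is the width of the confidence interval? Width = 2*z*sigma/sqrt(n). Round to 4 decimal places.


width = 2*z*sigma/sqrt(n)
2*z*sigma = 2 * 1.645 * 2.61 = 8.5869
sqrt(395) ≈ 19.874607
width = 8.5869 / 19.874607 ≈ 0.432054

0.4321


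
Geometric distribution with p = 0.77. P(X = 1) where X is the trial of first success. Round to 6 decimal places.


P = (1-p)^(k-1) * p
(1-p)^(k-1) = 0.23^0 = 1
P = 1 * 0.77 = 0.77

0.770000


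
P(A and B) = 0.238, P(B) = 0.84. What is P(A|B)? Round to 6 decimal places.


P(A|B) = P(A and B) / P(B) = 0.238 / 0.84 = 17/60 ≈ 0.28333333

0.283333


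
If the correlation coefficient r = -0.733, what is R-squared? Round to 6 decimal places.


R^2 = r^2 = (-0.733)^2 = 0.537289

0.537289


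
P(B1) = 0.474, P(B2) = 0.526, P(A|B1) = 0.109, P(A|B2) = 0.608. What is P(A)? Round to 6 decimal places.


P(A) = P(A|B1)*P(B1) + P(A|B2)*P(B2)
P(A|B1)*P(B1) = 0.109 * 0.474 = 0.051666
P(A|B2)*P(B2) = 0.608 * 0.526 = 0.319808
P(A) = 0.051666 + 0.319808 = 0.371474

0.371474


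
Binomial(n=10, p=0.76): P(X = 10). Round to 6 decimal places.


P = C(n,k) * p^k * (1-p)^(n-k)
C(10,10) = 1
p^k = 0.76^10 ≈ 0.06428889
(1-p)^(n-k) = 0.24^0 = 1
P = 1 * 0.06428889 * 1 ≈ 0.064289

0.064289


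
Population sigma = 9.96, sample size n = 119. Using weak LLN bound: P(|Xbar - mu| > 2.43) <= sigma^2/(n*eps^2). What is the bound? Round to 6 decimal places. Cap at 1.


bound = min(1, sigma^2/(n*eps^2))
sigma^2 = 9.96^2 = 99.2016
n*eps^2 = 119 * 2.43^2 = 119 * 5.9049 = 702.6831
sigma^2/(n*eps^2) = 99.2016 / 702.6831 ≈ 0.14117545

0.141175


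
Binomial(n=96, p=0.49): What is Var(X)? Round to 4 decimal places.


Var = n*p*(1-p) = 96 * 0.49 * 0.51 = 23.9904

23.9904


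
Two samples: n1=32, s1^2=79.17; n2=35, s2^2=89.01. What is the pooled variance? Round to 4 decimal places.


sp^2 = ((n1-1)*s1^2 + (n2-1)*s2^2)/(n1+n2-2)
(n1-1)*s1^2 = 31 * 79.17 = 2454.27
(n2-1)*s2^2 = 34 * 89.01 = 3026.34
numerator = 2454.27 + 3026.34 = 5480.61
n1+n2-2 = 65
sp^2 = 5480.61 / 65 = 548061/6500 ≈ 84.317077

84.3171


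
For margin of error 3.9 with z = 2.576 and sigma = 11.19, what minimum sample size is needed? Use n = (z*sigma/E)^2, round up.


z*sigma/E = 2.576 * 11.19 / 3.9 = 60053/8125 ≈ 7.391138
(z*sigma/E)^2 ≈ 54.628928
round up: n = 55

55


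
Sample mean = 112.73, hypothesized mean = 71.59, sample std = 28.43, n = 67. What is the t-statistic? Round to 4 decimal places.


t = (xbar - mu0) / (s/sqrt(n))
xbar - mu0 = 112.73 - 71.59 = 41.14
sqrt(67) ≈ 8.18535277
s/sqrt(n) = 28.43 / 8.18535277 ≈ 3.47327730
t = 41.14 / 3.47327730 ≈ 11.844721

11.8447
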